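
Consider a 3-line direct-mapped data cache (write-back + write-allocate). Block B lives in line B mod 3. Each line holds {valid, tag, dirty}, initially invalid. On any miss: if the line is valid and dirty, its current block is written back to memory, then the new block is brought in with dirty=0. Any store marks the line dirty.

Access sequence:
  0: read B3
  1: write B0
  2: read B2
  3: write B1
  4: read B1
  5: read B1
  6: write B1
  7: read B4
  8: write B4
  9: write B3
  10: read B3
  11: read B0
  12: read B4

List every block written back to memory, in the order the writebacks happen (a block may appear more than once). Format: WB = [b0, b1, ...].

0: R B3 → L0 miss [-]
1: W B0 → L0 miss [D]
2: R B2 → L2 miss [-]
3: W B1 → L1 miss [D]
4: R B1 → L1 hit [D]
5: R B1 → L1 hit [D]
6: W B1 → L1 hit [D]
7: R B4 → L1 miss wb→B1 [-]
8: W B4 → L1 hit [D]
9: W B3 → L0 miss wb→B0 [D]
10: R B3 → L0 hit [D]
11: R B0 → L0 miss wb→B3 [-]
12: R B4 → L1 hit [D]

WB = [1, 0, 3]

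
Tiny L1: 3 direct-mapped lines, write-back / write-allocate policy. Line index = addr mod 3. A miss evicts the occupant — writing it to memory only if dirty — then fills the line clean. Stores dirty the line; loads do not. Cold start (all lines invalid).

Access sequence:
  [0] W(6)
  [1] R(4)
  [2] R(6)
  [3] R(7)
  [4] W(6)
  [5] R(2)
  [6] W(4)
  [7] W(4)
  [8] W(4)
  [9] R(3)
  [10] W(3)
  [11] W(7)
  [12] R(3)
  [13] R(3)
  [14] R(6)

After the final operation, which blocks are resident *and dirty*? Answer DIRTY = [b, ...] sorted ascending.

DIRTY = [7]

0: W B6 -> L0 miss  d=D]
1: R B4 -> L1 miss  d=-]
2: R B6 -> L0 hit  d=D]
3: R B7 -> L1 miss  d=-]
4: W B6 -> L0 hit  d=D]
5: R B2 -> L2 miss  d=-]
6: W B4 -> L1 miss  d=D]
7: W B4 -> L1 hit  d=D]
8: W B4 -> L1 hit  d=D]
9: R B3 -> L0 miss wb->B6  d=-]
10: W B3 -> L0 hit  d=D]
11: W B7 -> L1 miss wb->B4  d=D]
12: R B3 -> L0 hit  d=D]
13: R B3 -> L0 hit  d=D]
14: R B6 -> L0 miss wb->B3  d=-]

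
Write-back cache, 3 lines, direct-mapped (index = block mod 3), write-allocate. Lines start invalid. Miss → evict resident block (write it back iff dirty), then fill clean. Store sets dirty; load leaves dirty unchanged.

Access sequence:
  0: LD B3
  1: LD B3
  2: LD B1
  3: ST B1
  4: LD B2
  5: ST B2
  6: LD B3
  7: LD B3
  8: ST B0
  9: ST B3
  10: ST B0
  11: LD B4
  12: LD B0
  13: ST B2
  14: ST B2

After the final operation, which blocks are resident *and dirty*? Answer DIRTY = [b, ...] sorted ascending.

0: R B3 → L0 miss [-]
1: R B3 → L0 hit [-]
2: R B1 → L1 miss [-]
3: W B1 → L1 hit [D]
4: R B2 → L2 miss [-]
5: W B2 → L2 hit [D]
6: R B3 → L0 hit [-]
7: R B3 → L0 hit [-]
8: W B0 → L0 miss [D]
9: W B3 → L0 miss wb→B0 [D]
10: W B0 → L0 miss wb→B3 [D]
11: R B4 → L1 miss wb→B1 [-]
12: R B0 → L0 hit [D]
13: W B2 → L2 hit [D]
14: W B2 → L2 hit [D]

DIRTY = [0, 2]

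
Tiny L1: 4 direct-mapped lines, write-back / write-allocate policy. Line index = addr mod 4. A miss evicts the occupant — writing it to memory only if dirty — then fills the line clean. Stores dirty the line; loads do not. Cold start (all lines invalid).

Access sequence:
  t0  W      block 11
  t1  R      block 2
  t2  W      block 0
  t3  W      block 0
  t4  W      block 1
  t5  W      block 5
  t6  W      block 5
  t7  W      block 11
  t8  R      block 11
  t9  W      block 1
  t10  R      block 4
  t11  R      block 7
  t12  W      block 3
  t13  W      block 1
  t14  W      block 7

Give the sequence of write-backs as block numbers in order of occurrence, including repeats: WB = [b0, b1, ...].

  0 | W B11 → L3 miss [D]
  1 | R B2 → L2 miss [-]
  2 | W B0 → L0 miss [D]
  3 | W B0 → L0 hit [D]
  4 | W B1 → L1 miss [D]
  5 | W B5 → L1 miss wb→B1 [D]
  6 | W B5 → L1 hit [D]
  7 | W B11 → L3 hit [D]
  8 | R B11 → L3 hit [D]
  9 | W B1 → L1 miss wb→B5 [D]
  10 | R B4 → L0 miss wb→B0 [-]
  11 | R B7 → L3 miss wb→B11 [-]
  12 | W B3 → L3 miss [D]
  13 | W B1 → L1 hit [D]
  14 | W B7 → L3 miss wb→B3 [D]

WB = [1, 5, 0, 11, 3]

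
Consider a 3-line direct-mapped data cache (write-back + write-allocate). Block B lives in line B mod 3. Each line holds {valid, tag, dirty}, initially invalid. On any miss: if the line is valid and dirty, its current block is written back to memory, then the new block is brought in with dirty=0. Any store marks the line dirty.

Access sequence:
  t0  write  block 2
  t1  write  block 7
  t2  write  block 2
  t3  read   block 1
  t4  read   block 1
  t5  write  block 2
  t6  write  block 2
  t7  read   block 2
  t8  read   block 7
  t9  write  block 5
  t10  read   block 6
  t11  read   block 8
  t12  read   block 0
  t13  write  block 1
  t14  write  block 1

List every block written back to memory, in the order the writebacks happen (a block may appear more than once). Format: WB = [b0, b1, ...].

WB = [7, 2, 5]

0: W B2 → L2 miss [D]
1: W B7 → L1 miss [D]
2: W B2 → L2 hit [D]
3: R B1 → L1 miss wb→B7 [-]
4: R B1 → L1 hit [-]
5: W B2 → L2 hit [D]
6: W B2 → L2 hit [D]
7: R B2 → L2 hit [D]
8: R B7 → L1 miss [-]
9: W B5 → L2 miss wb→B2 [D]
10: R B6 → L0 miss [-]
11: R B8 → L2 miss wb→B5 [-]
12: R B0 → L0 miss [-]
13: W B1 → L1 miss [D]
14: W B1 → L1 hit [D]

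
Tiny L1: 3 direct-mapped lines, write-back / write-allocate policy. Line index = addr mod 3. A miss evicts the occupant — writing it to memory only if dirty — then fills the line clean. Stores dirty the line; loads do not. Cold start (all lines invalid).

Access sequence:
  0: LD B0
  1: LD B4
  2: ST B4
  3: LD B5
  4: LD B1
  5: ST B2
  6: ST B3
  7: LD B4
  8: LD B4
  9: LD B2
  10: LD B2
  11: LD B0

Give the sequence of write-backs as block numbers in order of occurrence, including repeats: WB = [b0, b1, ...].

WB = [4, 3]

  0 | R B0 → L0 miss [-]
  1 | R B4 → L1 miss [-]
  2 | W B4 → L1 hit [D]
  3 | R B5 → L2 miss [-]
  4 | R B1 → L1 miss wb→B4 [-]
  5 | W B2 → L2 miss [D]
  6 | W B3 → L0 miss [D]
  7 | R B4 → L1 miss [-]
  8 | R B4 → L1 hit [-]
  9 | R B2 → L2 hit [D]
  10 | R B2 → L2 hit [D]
  11 | R B0 → L0 miss wb→B3 [-]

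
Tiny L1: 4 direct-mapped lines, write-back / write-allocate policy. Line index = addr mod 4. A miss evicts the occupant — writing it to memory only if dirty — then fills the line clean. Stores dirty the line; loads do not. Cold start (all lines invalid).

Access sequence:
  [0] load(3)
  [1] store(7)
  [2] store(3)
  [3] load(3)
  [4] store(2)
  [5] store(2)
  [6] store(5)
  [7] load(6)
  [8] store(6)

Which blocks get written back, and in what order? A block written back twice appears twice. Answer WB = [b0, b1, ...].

0: R B3 → L3 miss [-]
1: W B7 → L3 miss [D]
2: W B3 → L3 miss wb→B7 [D]
3: R B3 → L3 hit [D]
4: W B2 → L2 miss [D]
5: W B2 → L2 hit [D]
6: W B5 → L1 miss [D]
7: R B6 → L2 miss wb→B2 [-]
8: W B6 → L2 hit [D]

WB = [7, 2]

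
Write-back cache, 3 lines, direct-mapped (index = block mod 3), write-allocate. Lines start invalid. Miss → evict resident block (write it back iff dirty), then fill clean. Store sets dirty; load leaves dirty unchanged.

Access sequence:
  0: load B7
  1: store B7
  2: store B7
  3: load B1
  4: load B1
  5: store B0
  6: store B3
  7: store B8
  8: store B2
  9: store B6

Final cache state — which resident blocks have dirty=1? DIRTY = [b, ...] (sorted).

0: R B7 -> L1 miss  d=-]
1: W B7 -> L1 hit  d=D]
2: W B7 -> L1 hit  d=D]
3: R B1 -> L1 miss wb->B7  d=-]
4: R B1 -> L1 hit  d=-]
5: W B0 -> L0 miss  d=D]
6: W B3 -> L0 miss wb->B0  d=D]
7: W B8 -> L2 miss  d=D]
8: W B2 -> L2 miss wb->B8  d=D]
9: W B6 -> L0 miss wb->B3  d=D]

DIRTY = [2, 6]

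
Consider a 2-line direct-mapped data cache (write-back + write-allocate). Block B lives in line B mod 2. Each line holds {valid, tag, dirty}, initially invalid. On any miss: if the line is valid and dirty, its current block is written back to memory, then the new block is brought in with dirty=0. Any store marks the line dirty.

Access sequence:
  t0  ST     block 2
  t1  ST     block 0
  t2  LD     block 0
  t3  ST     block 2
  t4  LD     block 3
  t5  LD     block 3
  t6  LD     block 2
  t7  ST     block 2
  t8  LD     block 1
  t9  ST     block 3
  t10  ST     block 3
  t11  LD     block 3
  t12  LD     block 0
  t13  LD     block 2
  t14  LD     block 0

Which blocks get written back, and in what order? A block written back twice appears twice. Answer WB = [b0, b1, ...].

0: W B2 → L0 miss [D]
1: W B0 → L0 miss wb→B2 [D]
2: R B0 → L0 hit [D]
3: W B2 → L0 miss wb→B0 [D]
4: R B3 → L1 miss [-]
5: R B3 → L1 hit [-]
6: R B2 → L0 hit [D]
7: W B2 → L0 hit [D]
8: R B1 → L1 miss [-]
9: W B3 → L1 miss [D]
10: W B3 → L1 hit [D]
11: R B3 → L1 hit [D]
12: R B0 → L0 miss wb→B2 [-]
13: R B2 → L0 miss [-]
14: R B0 → L0 miss [-]

WB = [2, 0, 2]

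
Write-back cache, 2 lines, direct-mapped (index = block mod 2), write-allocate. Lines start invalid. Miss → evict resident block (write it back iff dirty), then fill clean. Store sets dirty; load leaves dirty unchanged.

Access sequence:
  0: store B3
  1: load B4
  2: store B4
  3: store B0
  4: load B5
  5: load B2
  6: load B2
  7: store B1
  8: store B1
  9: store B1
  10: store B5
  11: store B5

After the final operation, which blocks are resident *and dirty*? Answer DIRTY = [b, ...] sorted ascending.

DIRTY = [5]

0: W B3 → L1 miss [D]
1: R B4 → L0 miss [-]
2: W B4 → L0 hit [D]
3: W B0 → L0 miss wb→B4 [D]
4: R B5 → L1 miss wb→B3 [-]
5: R B2 → L0 miss wb→B0 [-]
6: R B2 → L0 hit [-]
7: W B1 → L1 miss [D]
8: W B1 → L1 hit [D]
9: W B1 → L1 hit [D]
10: W B5 → L1 miss wb→B1 [D]
11: W B5 → L1 hit [D]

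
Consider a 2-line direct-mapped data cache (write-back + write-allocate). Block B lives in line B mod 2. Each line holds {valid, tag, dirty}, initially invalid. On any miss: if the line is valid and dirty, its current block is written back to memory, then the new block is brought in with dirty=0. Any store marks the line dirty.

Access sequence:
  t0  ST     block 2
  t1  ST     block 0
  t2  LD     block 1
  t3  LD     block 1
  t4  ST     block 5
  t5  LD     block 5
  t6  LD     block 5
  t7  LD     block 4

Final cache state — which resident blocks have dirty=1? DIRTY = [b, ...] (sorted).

DIRTY = [5]

0: W B2 -> L0 miss  d=D]
1: W B0 -> L0 miss wb->B2  d=D]
2: R B1 -> L1 miss  d=-]
3: R B1 -> L1 hit  d=-]
4: W B5 -> L1 miss  d=D]
5: R B5 -> L1 hit  d=D]
6: R B5 -> L1 hit  d=D]
7: R B4 -> L0 miss wb->B0  d=-]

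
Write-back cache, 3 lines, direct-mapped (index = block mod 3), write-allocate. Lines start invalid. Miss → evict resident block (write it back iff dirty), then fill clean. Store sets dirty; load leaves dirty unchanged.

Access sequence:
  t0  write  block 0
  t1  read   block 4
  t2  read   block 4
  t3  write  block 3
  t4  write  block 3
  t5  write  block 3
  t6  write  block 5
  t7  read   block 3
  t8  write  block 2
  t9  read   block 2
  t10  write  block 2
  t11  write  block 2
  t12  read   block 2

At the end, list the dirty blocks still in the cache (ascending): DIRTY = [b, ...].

DIRTY = [2, 3]

0: W B0 -> L0 miss  d=D]
1: R B4 -> L1 miss  d=-]
2: R B4 -> L1 hit  d=-]
3: W B3 -> L0 miss wb->B0  d=D]
4: W B3 -> L0 hit  d=D]
5: W B3 -> L0 hit  d=D]
6: W B5 -> L2 miss  d=D]
7: R B3 -> L0 hit  d=D]
8: W B2 -> L2 miss wb->B5  d=D]
9: R B2 -> L2 hit  d=D]
10: W B2 -> L2 hit  d=D]
11: W B2 -> L2 hit  d=D]
12: R B2 -> L2 hit  d=D]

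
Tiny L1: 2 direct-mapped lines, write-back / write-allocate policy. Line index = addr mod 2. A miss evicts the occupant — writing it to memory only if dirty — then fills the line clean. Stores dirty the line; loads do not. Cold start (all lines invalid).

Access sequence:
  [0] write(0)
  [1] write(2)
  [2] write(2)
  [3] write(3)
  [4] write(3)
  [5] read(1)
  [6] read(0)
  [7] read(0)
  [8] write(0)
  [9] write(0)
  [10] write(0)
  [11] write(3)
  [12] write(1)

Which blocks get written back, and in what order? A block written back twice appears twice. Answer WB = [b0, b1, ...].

WB = [0, 3, 2, 3]

0: W B0 -> L0 miss  d=D]
1: W B2 -> L0 miss wb->B0  d=D]
2: W B2 -> L0 hit  d=D]
3: W B3 -> L1 miss  d=D]
4: W B3 -> L1 hit  d=D]
5: R B1 -> L1 miss wb->B3  d=-]
6: R B0 -> L0 miss wb->B2  d=-]
7: R B0 -> L0 hit  d=-]
8: W B0 -> L0 hit  d=D]
9: W B0 -> L0 hit  d=D]
10: W B0 -> L0 hit  d=D]
11: W B3 -> L1 miss  d=D]
12: W B1 -> L1 miss wb->B3  d=D]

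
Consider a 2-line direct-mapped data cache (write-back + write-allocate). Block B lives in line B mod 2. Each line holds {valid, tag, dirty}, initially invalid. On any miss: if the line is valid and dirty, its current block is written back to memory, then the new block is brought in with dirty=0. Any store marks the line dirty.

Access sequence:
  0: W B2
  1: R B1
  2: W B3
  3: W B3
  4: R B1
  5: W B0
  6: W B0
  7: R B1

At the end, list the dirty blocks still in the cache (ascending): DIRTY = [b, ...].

0: W B2 → L0 miss [D]
1: R B1 → L1 miss [-]
2: W B3 → L1 miss [D]
3: W B3 → L1 hit [D]
4: R B1 → L1 miss wb→B3 [-]
5: W B0 → L0 miss wb→B2 [D]
6: W B0 → L0 hit [D]
7: R B1 → L1 hit [-]

DIRTY = [0]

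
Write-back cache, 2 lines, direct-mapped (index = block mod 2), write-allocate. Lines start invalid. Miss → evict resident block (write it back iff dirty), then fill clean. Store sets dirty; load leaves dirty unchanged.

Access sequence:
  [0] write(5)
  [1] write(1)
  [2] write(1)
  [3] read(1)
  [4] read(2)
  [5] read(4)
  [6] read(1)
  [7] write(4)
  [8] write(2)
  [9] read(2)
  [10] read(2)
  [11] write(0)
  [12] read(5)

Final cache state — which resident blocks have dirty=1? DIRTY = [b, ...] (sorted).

0: W B5 -> L1 miss  d=D]
1: W B1 -> L1 miss wb->B5  d=D]
2: W B1 -> L1 hit  d=D]
3: R B1 -> L1 hit  d=D]
4: R B2 -> L0 miss  d=-]
5: R B4 -> L0 miss  d=-]
6: R B1 -> L1 hit  d=D]
7: W B4 -> L0 hit  d=D]
8: W B2 -> L0 miss wb->B4  d=D]
9: R B2 -> L0 hit  d=D]
10: R B2 -> L0 hit  d=D]
11: W B0 -> L0 miss wb->B2  d=D]
12: R B5 -> L1 miss wb->B1  d=-]

DIRTY = [0]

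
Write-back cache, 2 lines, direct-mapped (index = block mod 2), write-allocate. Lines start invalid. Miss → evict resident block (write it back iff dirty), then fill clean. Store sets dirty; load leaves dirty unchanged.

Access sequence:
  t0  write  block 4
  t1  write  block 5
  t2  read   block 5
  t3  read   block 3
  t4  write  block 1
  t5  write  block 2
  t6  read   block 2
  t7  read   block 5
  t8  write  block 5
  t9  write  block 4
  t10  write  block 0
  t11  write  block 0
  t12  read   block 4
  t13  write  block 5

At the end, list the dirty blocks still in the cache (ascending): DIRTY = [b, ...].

DIRTY = [5]

0: W B4 → L0 miss [D]
1: W B5 → L1 miss [D]
2: R B5 → L1 hit [D]
3: R B3 → L1 miss wb→B5 [-]
4: W B1 → L1 miss [D]
5: W B2 → L0 miss wb→B4 [D]
6: R B2 → L0 hit [D]
7: R B5 → L1 miss wb→B1 [-]
8: W B5 → L1 hit [D]
9: W B4 → L0 miss wb→B2 [D]
10: W B0 → L0 miss wb→B4 [D]
11: W B0 → L0 hit [D]
12: R B4 → L0 miss wb→B0 [-]
13: W B5 → L1 hit [D]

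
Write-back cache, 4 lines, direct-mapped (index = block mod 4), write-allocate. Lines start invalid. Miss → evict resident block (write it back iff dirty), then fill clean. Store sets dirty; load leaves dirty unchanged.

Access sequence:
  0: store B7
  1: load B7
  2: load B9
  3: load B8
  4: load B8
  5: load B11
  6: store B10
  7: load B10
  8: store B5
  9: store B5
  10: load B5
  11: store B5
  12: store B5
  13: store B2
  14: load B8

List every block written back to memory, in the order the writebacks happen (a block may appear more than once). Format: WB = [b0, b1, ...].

0: W B7 -> L3 miss  d=D]
1: R B7 -> L3 hit  d=D]
2: R B9 -> L1 miss  d=-]
3: R B8 -> L0 miss  d=-]
4: R B8 -> L0 hit  d=-]
5: R B11 -> L3 miss wb->B7  d=-]
6: W B10 -> L2 miss  d=D]
7: R B10 -> L2 hit  d=D]
8: W B5 -> L1 miss  d=D]
9: W B5 -> L1 hit  d=D]
10: R B5 -> L1 hit  d=D]
11: W B5 -> L1 hit  d=D]
12: W B5 -> L1 hit  d=D]
13: W B2 -> L2 miss wb->B10  d=D]
14: R B8 -> L0 hit  d=-]

WB = [7, 10]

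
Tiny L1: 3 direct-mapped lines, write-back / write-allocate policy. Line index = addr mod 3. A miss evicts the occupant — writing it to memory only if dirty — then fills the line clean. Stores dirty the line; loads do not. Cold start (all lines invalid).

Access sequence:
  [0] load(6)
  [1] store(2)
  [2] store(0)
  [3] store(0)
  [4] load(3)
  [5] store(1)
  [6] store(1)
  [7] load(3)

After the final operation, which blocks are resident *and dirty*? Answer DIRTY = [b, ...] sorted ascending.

  0 | R B6 → L0 miss [-]
  1 | W B2 → L2 miss [D]
  2 | W B0 → L0 miss [D]
  3 | W B0 → L0 hit [D]
  4 | R B3 → L0 miss wb→B0 [-]
  5 | W B1 → L1 miss [D]
  6 | W B1 → L1 hit [D]
  7 | R B3 → L0 hit [-]

DIRTY = [1, 2]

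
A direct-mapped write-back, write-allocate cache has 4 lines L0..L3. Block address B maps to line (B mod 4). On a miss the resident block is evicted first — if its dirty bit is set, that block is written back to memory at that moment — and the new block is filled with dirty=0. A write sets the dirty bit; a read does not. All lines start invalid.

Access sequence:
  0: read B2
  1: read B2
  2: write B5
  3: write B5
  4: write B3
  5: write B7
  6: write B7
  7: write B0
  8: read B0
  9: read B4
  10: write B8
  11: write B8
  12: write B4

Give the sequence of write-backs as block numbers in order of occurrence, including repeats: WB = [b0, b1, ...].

WB = [3, 0, 8]

0: R B2 -> L2 miss  d=-]
1: R B2 -> L2 hit  d=-]
2: W B5 -> L1 miss  d=D]
3: W B5 -> L1 hit  d=D]
4: W B3 -> L3 miss  d=D]
5: W B7 -> L3 miss wb->B3  d=D]
6: W B7 -> L3 hit  d=D]
7: W B0 -> L0 miss  d=D]
8: R B0 -> L0 hit  d=D]
9: R B4 -> L0 miss wb->B0  d=-]
10: W B8 -> L0 miss  d=D]
11: W B8 -> L0 hit  d=D]
12: W B4 -> L0 miss wb->B8  d=D]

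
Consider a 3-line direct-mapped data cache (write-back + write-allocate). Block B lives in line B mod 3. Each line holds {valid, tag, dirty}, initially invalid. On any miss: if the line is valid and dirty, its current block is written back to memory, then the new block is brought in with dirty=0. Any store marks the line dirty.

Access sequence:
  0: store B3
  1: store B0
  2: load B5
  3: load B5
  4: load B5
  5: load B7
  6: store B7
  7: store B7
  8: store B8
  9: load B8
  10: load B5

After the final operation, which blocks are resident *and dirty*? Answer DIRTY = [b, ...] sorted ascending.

DIRTY = [0, 7]

0: W B3 → L0 miss [D]
1: W B0 → L0 miss wb→B3 [D]
2: R B5 → L2 miss [-]
3: R B5 → L2 hit [-]
4: R B5 → L2 hit [-]
5: R B7 → L1 miss [-]
6: W B7 → L1 hit [D]
7: W B7 → L1 hit [D]
8: W B8 → L2 miss [D]
9: R B8 → L2 hit [D]
10: R B5 → L2 miss wb→B8 [-]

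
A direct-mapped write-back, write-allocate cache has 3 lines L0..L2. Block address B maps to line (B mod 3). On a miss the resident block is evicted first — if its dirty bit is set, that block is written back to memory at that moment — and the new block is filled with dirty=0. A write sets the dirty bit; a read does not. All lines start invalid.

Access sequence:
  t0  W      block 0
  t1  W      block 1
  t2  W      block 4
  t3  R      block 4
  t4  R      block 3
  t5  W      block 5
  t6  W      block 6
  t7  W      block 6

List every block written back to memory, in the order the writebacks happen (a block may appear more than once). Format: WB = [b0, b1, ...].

WB = [1, 0]

0: W B0 → L0 miss [D]
1: W B1 → L1 miss [D]
2: W B4 → L1 miss wb→B1 [D]
3: R B4 → L1 hit [D]
4: R B3 → L0 miss wb→B0 [-]
5: W B5 → L2 miss [D]
6: W B6 → L0 miss [D]
7: W B6 → L0 hit [D]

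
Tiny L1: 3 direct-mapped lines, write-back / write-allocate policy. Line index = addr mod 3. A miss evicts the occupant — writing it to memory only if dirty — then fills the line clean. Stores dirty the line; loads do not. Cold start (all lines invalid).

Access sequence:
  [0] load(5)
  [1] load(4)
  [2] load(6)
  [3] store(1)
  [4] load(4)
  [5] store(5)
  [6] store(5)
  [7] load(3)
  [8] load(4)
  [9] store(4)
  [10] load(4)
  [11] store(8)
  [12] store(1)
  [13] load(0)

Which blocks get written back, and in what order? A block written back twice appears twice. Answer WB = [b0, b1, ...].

  0 | R B5 → L2 miss [-]
  1 | R B4 → L1 miss [-]
  2 | R B6 → L0 miss [-]
  3 | W B1 → L1 miss [D]
  4 | R B4 → L1 miss wb→B1 [-]
  5 | W B5 → L2 hit [D]
  6 | W B5 → L2 hit [D]
  7 | R B3 → L0 miss [-]
  8 | R B4 → L1 hit [-]
  9 | W B4 → L1 hit [D]
  10 | R B4 → L1 hit [D]
  11 | W B8 → L2 miss wb→B5 [D]
  12 | W B1 → L1 miss wb→B4 [D]
  13 | R B0 → L0 miss [-]

WB = [1, 5, 4]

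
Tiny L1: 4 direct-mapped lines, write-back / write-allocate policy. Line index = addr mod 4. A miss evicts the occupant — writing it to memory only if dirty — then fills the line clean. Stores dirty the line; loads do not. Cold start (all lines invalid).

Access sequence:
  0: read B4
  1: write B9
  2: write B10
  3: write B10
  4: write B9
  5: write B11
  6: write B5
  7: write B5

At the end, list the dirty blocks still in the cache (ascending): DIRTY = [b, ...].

DIRTY = [5, 10, 11]

0: R B4 -> L0 miss  d=-]
1: W B9 -> L1 miss  d=D]
2: W B10 -> L2 miss  d=D]
3: W B10 -> L2 hit  d=D]
4: W B9 -> L1 hit  d=D]
5: W B11 -> L3 miss  d=D]
6: W B5 -> L1 miss wb->B9  d=D]
7: W B5 -> L1 hit  d=D]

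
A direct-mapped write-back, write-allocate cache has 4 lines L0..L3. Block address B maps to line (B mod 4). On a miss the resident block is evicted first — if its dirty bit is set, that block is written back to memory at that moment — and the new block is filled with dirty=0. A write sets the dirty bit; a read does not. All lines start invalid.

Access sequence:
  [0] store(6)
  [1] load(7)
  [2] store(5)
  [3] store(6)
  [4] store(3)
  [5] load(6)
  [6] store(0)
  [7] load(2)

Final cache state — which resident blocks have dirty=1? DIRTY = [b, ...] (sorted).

0: W B6 -> L2 miss  d=D]
1: R B7 -> L3 miss  d=-]
2: W B5 -> L1 miss  d=D]
3: W B6 -> L2 hit  d=D]
4: W B3 -> L3 miss  d=D]
5: R B6 -> L2 hit  d=D]
6: W B0 -> L0 miss  d=D]
7: R B2 -> L2 miss wb->B6  d=-]

DIRTY = [0, 3, 5]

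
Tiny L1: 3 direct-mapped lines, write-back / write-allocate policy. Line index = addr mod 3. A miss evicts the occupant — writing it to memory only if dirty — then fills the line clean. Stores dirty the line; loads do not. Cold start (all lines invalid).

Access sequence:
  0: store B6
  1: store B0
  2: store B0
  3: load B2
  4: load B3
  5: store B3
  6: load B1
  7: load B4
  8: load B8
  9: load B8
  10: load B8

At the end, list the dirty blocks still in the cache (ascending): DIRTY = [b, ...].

DIRTY = [3]

  0 | W B6 → L0 miss [D]
  1 | W B0 → L0 miss wb→B6 [D]
  2 | W B0 → L0 hit [D]
  3 | R B2 → L2 miss [-]
  4 | R B3 → L0 miss wb→B0 [-]
  5 | W B3 → L0 hit [D]
  6 | R B1 → L1 miss [-]
  7 | R B4 → L1 miss [-]
  8 | R B8 → L2 miss [-]
  9 | R B8 → L2 hit [-]
  10 | R B8 → L2 hit [-]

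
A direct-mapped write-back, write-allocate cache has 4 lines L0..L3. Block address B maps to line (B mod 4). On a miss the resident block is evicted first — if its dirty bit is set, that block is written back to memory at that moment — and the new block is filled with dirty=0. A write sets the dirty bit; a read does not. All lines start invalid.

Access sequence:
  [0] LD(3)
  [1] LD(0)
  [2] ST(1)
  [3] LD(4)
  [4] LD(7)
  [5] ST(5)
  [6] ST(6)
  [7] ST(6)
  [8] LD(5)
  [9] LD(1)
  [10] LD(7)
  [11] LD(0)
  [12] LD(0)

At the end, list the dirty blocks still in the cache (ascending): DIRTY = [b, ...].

  0 | R B3 → L3 miss [-]
  1 | R B0 → L0 miss [-]
  2 | W B1 → L1 miss [D]
  3 | R B4 → L0 miss [-]
  4 | R B7 → L3 miss [-]
  5 | W B5 → L1 miss wb→B1 [D]
  6 | W B6 → L2 miss [D]
  7 | W B6 → L2 hit [D]
  8 | R B5 → L1 hit [D]
  9 | R B1 → L1 miss wb→B5 [-]
  10 | R B7 → L3 hit [-]
  11 | R B0 → L0 miss [-]
  12 | R B0 → L0 hit [-]

DIRTY = [6]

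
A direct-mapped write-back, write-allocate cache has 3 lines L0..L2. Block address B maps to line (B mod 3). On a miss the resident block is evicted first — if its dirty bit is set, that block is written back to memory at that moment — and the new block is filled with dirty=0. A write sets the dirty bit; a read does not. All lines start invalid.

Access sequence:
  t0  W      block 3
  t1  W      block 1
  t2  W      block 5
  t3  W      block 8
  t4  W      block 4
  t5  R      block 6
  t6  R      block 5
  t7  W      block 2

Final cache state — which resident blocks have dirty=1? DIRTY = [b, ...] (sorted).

0: W B3 -> L0 miss  d=D]
1: W B1 -> L1 miss  d=D]
2: W B5 -> L2 miss  d=D]
3: W B8 -> L2 miss wb->B5  d=D]
4: W B4 -> L1 miss wb->B1  d=D]
5: R B6 -> L0 miss wb->B3  d=-]
6: R B5 -> L2 miss wb->B8  d=-]
7: W B2 -> L2 miss  d=D]

DIRTY = [2, 4]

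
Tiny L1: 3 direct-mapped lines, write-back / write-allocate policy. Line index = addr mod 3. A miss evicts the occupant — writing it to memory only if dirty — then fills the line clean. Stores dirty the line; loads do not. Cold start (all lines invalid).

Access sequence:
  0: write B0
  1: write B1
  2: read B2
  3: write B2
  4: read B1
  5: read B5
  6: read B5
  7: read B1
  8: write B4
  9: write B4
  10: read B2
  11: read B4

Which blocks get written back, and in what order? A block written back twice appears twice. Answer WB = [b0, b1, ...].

WB = [2, 1]

  0 | W B0 → L0 miss [D]
  1 | W B1 → L1 miss [D]
  2 | R B2 → L2 miss [-]
  3 | W B2 → L2 hit [D]
  4 | R B1 → L1 hit [D]
  5 | R B5 → L2 miss wb→B2 [-]
  6 | R B5 → L2 hit [-]
  7 | R B1 → L1 hit [D]
  8 | W B4 → L1 miss wb→B1 [D]
  9 | W B4 → L1 hit [D]
  10 | R B2 → L2 miss [-]
  11 | R B4 → L1 hit [D]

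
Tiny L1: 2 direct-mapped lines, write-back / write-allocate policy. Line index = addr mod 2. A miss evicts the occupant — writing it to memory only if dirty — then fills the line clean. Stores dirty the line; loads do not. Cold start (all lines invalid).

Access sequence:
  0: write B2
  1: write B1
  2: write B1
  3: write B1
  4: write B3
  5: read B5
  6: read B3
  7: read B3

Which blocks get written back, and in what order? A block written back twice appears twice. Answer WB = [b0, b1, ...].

WB = [1, 3]

0: W B2 → L0 miss [D]
1: W B1 → L1 miss [D]
2: W B1 → L1 hit [D]
3: W B1 → L1 hit [D]
4: W B3 → L1 miss wb→B1 [D]
5: R B5 → L1 miss wb→B3 [-]
6: R B3 → L1 miss [-]
7: R B3 → L1 hit [-]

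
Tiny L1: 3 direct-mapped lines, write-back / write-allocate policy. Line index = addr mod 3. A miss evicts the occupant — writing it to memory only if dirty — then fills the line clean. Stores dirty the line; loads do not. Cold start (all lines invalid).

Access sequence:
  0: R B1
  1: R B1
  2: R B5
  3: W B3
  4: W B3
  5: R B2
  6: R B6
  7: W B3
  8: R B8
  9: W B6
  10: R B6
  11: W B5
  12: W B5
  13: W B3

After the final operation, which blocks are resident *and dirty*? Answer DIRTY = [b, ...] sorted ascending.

0: R B1 -> L1 miss  d=-]
1: R B1 -> L1 hit  d=-]
2: R B5 -> L2 miss  d=-]
3: W B3 -> L0 miss  d=D]
4: W B3 -> L0 hit  d=D]
5: R B2 -> L2 miss  d=-]
6: R B6 -> L0 miss wb->B3  d=-]
7: W B3 -> L0 miss  d=D]
8: R B8 -> L2 miss  d=-]
9: W B6 -> L0 miss wb->B3  d=D]
10: R B6 -> L0 hit  d=D]
11: W B5 -> L2 miss  d=D]
12: W B5 -> L2 hit  d=D]
13: W B3 -> L0 miss wb->B6  d=D]

DIRTY = [3, 5]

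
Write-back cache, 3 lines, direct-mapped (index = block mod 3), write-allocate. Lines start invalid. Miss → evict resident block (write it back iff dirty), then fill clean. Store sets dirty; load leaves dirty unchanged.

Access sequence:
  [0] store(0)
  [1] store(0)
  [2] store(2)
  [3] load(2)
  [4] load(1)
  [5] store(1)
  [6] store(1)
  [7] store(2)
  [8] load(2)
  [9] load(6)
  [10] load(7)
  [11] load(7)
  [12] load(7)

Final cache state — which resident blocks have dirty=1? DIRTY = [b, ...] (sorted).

0: W B0 → L0 miss [D]
1: W B0 → L0 hit [D]
2: W B2 → L2 miss [D]
3: R B2 → L2 hit [D]
4: R B1 → L1 miss [-]
5: W B1 → L1 hit [D]
6: W B1 → L1 hit [D]
7: W B2 → L2 hit [D]
8: R B2 → L2 hit [D]
9: R B6 → L0 miss wb→B0 [-]
10: R B7 → L1 miss wb→B1 [-]
11: R B7 → L1 hit [-]
12: R B7 → L1 hit [-]

DIRTY = [2]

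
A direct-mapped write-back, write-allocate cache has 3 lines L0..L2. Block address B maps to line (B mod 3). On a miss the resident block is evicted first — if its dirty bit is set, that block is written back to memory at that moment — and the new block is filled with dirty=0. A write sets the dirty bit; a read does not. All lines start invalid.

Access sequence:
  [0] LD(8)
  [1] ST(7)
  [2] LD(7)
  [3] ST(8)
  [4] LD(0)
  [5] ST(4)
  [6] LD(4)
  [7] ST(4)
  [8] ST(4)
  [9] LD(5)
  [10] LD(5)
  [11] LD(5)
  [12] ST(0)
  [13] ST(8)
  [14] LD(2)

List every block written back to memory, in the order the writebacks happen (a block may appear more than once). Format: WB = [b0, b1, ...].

0: R B8 -> L2 miss  d=-]
1: W B7 -> L1 miss  d=D]
2: R B7 -> L1 hit  d=D]
3: W B8 -> L2 hit  d=D]
4: R B0 -> L0 miss  d=-]
5: W B4 -> L1 miss wb->B7  d=D]
6: R B4 -> L1 hit  d=D]
7: W B4 -> L1 hit  d=D]
8: W B4 -> L1 hit  d=D]
9: R B5 -> L2 miss wb->B8  d=-]
10: R B5 -> L2 hit  d=-]
11: R B5 -> L2 hit  d=-]
12: W B0 -> L0 hit  d=D]
13: W B8 -> L2 miss  d=D]
14: R B2 -> L2 miss wb->B8  d=-]

WB = [7, 8, 8]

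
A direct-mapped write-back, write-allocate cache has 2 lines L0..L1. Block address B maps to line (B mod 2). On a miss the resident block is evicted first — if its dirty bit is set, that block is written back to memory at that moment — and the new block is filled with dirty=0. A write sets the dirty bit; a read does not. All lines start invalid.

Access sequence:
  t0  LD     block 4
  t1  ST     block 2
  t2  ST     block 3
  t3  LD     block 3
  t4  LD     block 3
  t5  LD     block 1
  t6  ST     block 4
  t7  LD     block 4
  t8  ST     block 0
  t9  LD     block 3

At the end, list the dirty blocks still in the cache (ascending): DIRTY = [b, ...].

DIRTY = [0]

  0 | R B4 → L0 miss [-]
  1 | W B2 → L0 miss [D]
  2 | W B3 → L1 miss [D]
  3 | R B3 → L1 hit [D]
  4 | R B3 → L1 hit [D]
  5 | R B1 → L1 miss wb→B3 [-]
  6 | W B4 → L0 miss wb→B2 [D]
  7 | R B4 → L0 hit [D]
  8 | W B0 → L0 miss wb→B4 [D]
  9 | R B3 → L1 miss [-]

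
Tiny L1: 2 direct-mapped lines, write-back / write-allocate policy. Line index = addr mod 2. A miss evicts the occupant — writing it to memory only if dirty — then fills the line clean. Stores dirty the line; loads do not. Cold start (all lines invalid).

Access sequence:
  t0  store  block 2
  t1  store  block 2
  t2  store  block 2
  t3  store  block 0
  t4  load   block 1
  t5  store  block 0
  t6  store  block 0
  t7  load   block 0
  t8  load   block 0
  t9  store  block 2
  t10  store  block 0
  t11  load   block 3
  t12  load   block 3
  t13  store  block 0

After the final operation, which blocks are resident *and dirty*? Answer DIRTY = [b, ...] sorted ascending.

DIRTY = [0]

  0 | W B2 → L0 miss [D]
  1 | W B2 → L0 hit [D]
  2 | W B2 → L0 hit [D]
  3 | W B0 → L0 miss wb→B2 [D]
  4 | R B1 → L1 miss [-]
  5 | W B0 → L0 hit [D]
  6 | W B0 → L0 hit [D]
  7 | R B0 → L0 hit [D]
  8 | R B0 → L0 hit [D]
  9 | W B2 → L0 miss wb→B0 [D]
  10 | W B0 → L0 miss wb→B2 [D]
  11 | R B3 → L1 miss [-]
  12 | R B3 → L1 hit [-]
  13 | W B0 → L0 hit [D]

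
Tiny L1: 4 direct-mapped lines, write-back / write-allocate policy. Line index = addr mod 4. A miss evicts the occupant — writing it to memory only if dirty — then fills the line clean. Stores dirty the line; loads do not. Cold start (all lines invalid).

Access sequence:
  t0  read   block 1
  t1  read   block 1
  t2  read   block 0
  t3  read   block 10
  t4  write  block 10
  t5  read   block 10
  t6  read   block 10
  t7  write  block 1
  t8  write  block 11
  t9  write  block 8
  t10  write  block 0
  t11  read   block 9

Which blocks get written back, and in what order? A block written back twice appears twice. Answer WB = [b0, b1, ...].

0: R B1 → L1 miss [-]
1: R B1 → L1 hit [-]
2: R B0 → L0 miss [-]
3: R B10 → L2 miss [-]
4: W B10 → L2 hit [D]
5: R B10 → L2 hit [D]
6: R B10 → L2 hit [D]
7: W B1 → L1 hit [D]
8: W B11 → L3 miss [D]
9: W B8 → L0 miss [D]
10: W B0 → L0 miss wb→B8 [D]
11: R B9 → L1 miss wb→B1 [-]

WB = [8, 1]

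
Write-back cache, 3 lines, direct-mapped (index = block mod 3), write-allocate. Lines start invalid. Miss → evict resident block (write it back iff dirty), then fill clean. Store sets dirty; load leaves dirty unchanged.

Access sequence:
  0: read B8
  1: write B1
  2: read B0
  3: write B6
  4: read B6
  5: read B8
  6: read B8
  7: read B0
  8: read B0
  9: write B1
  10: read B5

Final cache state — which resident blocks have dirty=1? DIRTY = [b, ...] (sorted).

DIRTY = [1]

  0 | R B8 → L2 miss [-]
  1 | W B1 → L1 miss [D]
  2 | R B0 → L0 miss [-]
  3 | W B6 → L0 miss [D]
  4 | R B6 → L0 hit [D]
  5 | R B8 → L2 hit [-]
  6 | R B8 → L2 hit [-]
  7 | R B0 → L0 miss wb→B6 [-]
  8 | R B0 → L0 hit [-]
  9 | W B1 → L1 hit [D]
  10 | R B5 → L2 miss [-]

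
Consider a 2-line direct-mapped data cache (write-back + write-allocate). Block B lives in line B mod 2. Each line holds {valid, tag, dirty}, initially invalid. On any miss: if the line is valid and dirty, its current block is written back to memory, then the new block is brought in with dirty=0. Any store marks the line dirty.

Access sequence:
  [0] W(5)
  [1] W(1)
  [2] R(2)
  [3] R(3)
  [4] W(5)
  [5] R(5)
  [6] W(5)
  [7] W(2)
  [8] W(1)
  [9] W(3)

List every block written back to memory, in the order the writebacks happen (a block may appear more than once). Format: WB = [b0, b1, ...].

WB = [5, 1, 5, 1]

0: W B5 -> L1 miss  d=D]
1: W B1 -> L1 miss wb->B5  d=D]
2: R B2 -> L0 miss  d=-]
3: R B3 -> L1 miss wb->B1  d=-]
4: W B5 -> L1 miss  d=D]
5: R B5 -> L1 hit  d=D]
6: W B5 -> L1 hit  d=D]
7: W B2 -> L0 hit  d=D]
8: W B1 -> L1 miss wb->B5  d=D]
9: W B3 -> L1 miss wb->B1  d=D]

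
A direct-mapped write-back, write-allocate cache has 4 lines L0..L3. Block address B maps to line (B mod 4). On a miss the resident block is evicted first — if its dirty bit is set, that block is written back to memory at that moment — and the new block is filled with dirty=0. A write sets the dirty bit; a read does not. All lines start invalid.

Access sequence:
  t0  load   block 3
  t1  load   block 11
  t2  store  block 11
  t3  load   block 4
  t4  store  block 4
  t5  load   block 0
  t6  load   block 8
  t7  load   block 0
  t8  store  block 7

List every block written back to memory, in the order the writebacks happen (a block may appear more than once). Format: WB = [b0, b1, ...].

  0 | R B3 → L3 miss [-]
  1 | R B11 → L3 miss [-]
  2 | W B11 → L3 hit [D]
  3 | R B4 → L0 miss [-]
  4 | W B4 → L0 hit [D]
  5 | R B0 → L0 miss wb→B4 [-]
  6 | R B8 → L0 miss [-]
  7 | R B0 → L0 miss [-]
  8 | W B7 → L3 miss wb→B11 [D]

WB = [4, 11]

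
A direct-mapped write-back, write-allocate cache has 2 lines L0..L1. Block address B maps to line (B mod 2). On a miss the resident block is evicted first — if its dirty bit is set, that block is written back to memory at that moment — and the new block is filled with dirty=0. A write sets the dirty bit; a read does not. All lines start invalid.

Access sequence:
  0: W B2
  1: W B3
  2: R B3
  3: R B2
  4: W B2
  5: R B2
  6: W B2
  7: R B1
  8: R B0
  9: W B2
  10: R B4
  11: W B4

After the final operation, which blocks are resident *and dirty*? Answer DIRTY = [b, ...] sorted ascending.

  0 | W B2 → L0 miss [D]
  1 | W B3 → L1 miss [D]
  2 | R B3 → L1 hit [D]
  3 | R B2 → L0 hit [D]
  4 | W B2 → L0 hit [D]
  5 | R B2 → L0 hit [D]
  6 | W B2 → L0 hit [D]
  7 | R B1 → L1 miss wb→B3 [-]
  8 | R B0 → L0 miss wb→B2 [-]
  9 | W B2 → L0 miss [D]
  10 | R B4 → L0 miss wb→B2 [-]
  11 | W B4 → L0 hit [D]

DIRTY = [4]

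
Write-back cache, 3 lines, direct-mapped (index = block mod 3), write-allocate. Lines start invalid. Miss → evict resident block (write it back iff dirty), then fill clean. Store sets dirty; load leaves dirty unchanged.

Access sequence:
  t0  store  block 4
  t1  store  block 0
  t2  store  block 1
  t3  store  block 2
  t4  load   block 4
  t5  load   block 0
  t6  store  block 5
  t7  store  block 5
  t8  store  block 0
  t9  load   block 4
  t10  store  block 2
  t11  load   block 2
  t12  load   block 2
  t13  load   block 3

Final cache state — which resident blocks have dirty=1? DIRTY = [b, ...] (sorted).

DIRTY = [2]

0: W B4 -> L1 miss  d=D]
1: W B0 -> L0 miss  d=D]
2: W B1 -> L1 miss wb->B4  d=D]
3: W B2 -> L2 miss  d=D]
4: R B4 -> L1 miss wb->B1  d=-]
5: R B0 -> L0 hit  d=D]
6: W B5 -> L2 miss wb->B2  d=D]
7: W B5 -> L2 hit  d=D]
8: W B0 -> L0 hit  d=D]
9: R B4 -> L1 hit  d=-]
10: W B2 -> L2 miss wb->B5  d=D]
11: R B2 -> L2 hit  d=D]
12: R B2 -> L2 hit  d=D]
13: R B3 -> L0 miss wb->B0  d=-]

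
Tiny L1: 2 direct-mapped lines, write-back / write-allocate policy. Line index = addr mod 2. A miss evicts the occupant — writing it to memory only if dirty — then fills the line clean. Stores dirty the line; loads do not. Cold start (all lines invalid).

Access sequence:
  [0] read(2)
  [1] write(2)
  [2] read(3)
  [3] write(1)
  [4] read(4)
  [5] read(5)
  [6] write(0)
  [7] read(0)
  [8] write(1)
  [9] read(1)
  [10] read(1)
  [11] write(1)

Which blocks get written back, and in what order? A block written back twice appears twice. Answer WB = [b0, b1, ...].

0: R B2 → L0 miss [-]
1: W B2 → L0 hit [D]
2: R B3 → L1 miss [-]
3: W B1 → L1 miss [D]
4: R B4 → L0 miss wb→B2 [-]
5: R B5 → L1 miss wb→B1 [-]
6: W B0 → L0 miss [D]
7: R B0 → L0 hit [D]
8: W B1 → L1 miss [D]
9: R B1 → L1 hit [D]
10: R B1 → L1 hit [D]
11: W B1 → L1 hit [D]

WB = [2, 1]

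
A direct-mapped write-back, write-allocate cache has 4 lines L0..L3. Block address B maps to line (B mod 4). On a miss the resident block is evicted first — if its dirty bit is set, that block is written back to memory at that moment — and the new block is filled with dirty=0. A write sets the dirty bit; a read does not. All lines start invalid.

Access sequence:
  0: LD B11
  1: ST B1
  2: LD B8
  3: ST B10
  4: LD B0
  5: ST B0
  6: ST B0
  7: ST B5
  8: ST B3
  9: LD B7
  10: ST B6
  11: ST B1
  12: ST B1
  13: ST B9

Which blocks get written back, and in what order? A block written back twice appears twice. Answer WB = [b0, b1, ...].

WB = [1, 3, 10, 5, 1]

0: R B11 -> L3 miss  d=-]
1: W B1 -> L1 miss  d=D]
2: R B8 -> L0 miss  d=-]
3: W B10 -> L2 miss  d=D]
4: R B0 -> L0 miss  d=-]
5: W B0 -> L0 hit  d=D]
6: W B0 -> L0 hit  d=D]
7: W B5 -> L1 miss wb->B1  d=D]
8: W B3 -> L3 miss  d=D]
9: R B7 -> L3 miss wb->B3  d=-]
10: W B6 -> L2 miss wb->B10  d=D]
11: W B1 -> L1 miss wb->B5  d=D]
12: W B1 -> L1 hit  d=D]
13: W B9 -> L1 miss wb->B1  d=D]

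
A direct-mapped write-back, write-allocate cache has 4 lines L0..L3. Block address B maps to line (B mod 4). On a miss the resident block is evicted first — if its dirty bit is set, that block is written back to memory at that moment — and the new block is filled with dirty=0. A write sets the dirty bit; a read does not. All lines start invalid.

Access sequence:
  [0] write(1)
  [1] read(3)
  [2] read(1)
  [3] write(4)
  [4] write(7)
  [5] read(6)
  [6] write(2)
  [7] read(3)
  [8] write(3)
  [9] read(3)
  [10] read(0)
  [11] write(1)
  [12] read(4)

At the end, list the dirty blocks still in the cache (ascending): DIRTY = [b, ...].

  0 | W B1 → L1 miss [D]
  1 | R B3 → L3 miss [-]
  2 | R B1 → L1 hit [D]
  3 | W B4 → L0 miss [D]
  4 | W B7 → L3 miss [D]
  5 | R B6 → L2 miss [-]
  6 | W B2 → L2 miss [D]
  7 | R B3 → L3 miss wb→B7 [-]
  8 | W B3 → L3 hit [D]
  9 | R B3 → L3 hit [D]
  10 | R B0 → L0 miss wb→B4 [-]
  11 | W B1 → L1 hit [D]
  12 | R B4 → L0 miss [-]

DIRTY = [1, 2, 3]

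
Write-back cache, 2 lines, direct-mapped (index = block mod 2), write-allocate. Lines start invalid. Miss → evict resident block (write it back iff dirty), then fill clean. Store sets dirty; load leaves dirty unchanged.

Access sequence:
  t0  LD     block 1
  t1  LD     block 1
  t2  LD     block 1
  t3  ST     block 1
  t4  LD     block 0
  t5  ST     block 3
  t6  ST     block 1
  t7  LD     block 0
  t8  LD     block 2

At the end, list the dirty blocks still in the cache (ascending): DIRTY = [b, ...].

DIRTY = [1]

0: R B1 -> L1 miss  d=-]
1: R B1 -> L1 hit  d=-]
2: R B1 -> L1 hit  d=-]
3: W B1 -> L1 hit  d=D]
4: R B0 -> L0 miss  d=-]
5: W B3 -> L1 miss wb->B1  d=D]
6: W B1 -> L1 miss wb->B3  d=D]
7: R B0 -> L0 hit  d=-]
8: R B2 -> L0 miss  d=-]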